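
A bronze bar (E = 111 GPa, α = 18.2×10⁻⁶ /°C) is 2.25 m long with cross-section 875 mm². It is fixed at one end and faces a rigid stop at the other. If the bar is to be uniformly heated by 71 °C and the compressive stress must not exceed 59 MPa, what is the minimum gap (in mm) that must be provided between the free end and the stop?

g ≈ 1.71 mm

With no wall the bar would lengthen by αΔT L = 18.2×10⁻⁶ × 71 × 2250 = 2.907 mm.
At the allowable stress the elastic shortening the wall may impose is σL/E = 59 × 2250 / (111×10³) = 1.196 mm.
So the gap has to take up the difference, g_min = δ_free − σL/E = 2.907 − 1.196 = 1.712 mm.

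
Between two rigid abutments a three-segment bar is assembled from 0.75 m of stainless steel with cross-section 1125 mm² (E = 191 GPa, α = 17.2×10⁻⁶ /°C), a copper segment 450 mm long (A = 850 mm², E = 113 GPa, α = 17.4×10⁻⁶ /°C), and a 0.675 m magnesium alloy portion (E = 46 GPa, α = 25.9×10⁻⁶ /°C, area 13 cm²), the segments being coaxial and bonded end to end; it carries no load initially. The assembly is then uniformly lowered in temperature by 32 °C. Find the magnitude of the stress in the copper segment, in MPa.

Free thermal contraction of the whole bar: Σ αᵢΔT Lᵢ = 17.2×10⁻⁶×32×750 + 17.4×10⁻⁶×32×450 + 25.9×10⁻⁶×32×675 = 1.223 mm.
The walls prevent any net length change, so an axial force P (same in every segment) develops. Compatibility: P · Σ Lᵢ/(AᵢEᵢ) = δ_free.
The series flexibility is Σ Lᵢ/(AᵢEᵢ) = 750/(1125×191×10³) + 450/(850×113×10³) + 675/(1300×46×10³) = 1.946×10⁻⁵ mm/N.
Hence P = δ_free / Σ(L/AE) = 1.223/1.946×10⁻⁵ = 62.83 kN (tensile).
σ_{copper} = P / A = 62830 / 850 = 73.91 MPa.

σ ≈ 73.9 MPa (tensile)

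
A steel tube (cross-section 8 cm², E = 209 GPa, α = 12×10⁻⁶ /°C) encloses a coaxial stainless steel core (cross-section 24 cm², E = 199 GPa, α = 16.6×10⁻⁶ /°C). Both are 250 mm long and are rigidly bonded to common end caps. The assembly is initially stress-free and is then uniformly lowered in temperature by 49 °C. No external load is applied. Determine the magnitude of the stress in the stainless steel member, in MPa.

Equilibrium of a rigid end plate with no external load gives equal and opposite internal forces ±P in the two members. Since α_{stainless steel} > α_{steel}, cooling drives the stainless steel into tension and the steel into compression.
Equating the net (thermal + elastic) strains gives |α₁ − α₂|·ΔT = P·[1/(A₁E₁) + 1/(A₂E₂)].
|α₁ − α₂|·ΔT = 4.6×10⁻⁶ × 49 = 0.0002254.
1/(A₁E₁) + 1/(A₂E₂) = 1/(800×209×10³) + 1/(2400×199×10³) = 8.075×10⁻⁹ N⁻¹.
P = 0.0002254 / 8.075×10⁻⁹ = 27910 N = 27.91 kN.
σ_{stainless steel} = P/A₂ = 27910/2400 = 11.63 MPa, tensile.

σ ≈ 11.6 MPa (tensile)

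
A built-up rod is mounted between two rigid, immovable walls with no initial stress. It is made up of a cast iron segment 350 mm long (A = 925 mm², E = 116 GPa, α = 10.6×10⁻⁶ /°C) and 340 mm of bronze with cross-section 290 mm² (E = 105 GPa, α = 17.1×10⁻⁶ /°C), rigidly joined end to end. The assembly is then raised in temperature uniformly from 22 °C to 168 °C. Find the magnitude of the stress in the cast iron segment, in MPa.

σ ≈ 104 MPa (compressive)

With the walls removed the bar would change length by δ_free = Σ αᵢΔT Lᵢ = 10.6×10⁻⁶×146×350 + 17.1×10⁻⁶×146×340 = 1.391 mm.
The rigid supports impose zero overall length change; the single axial force P common to all segments must satisfy P Σ Lᵢ/(AᵢEᵢ) = δ_free.
The series flexibility is Σ Lᵢ/(AᵢEᵢ) = 350/(925×116×10³) + 340/(290×105×10³) = 1.443×10⁻⁵ mm/N.
Hence P = δ_free / Σ(L/AE) = 1.391/1.443×10⁻⁵ = 96.38 kN (compressive).
σ_{cast iron} = P / A = 96380 / 925 = 104.2 MPa.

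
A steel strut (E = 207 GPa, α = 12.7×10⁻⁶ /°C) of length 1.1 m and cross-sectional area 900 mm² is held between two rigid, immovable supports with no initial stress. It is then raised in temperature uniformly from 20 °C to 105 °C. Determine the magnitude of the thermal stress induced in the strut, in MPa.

The supports are rigid, so the total axial strain is zero. The restrained thermal strain is ε = αΔT = 12.7×10⁻⁶ × 85 = 1079.5×10⁻⁶.
σ = EαΔT = 207×10³ × 12.7×10⁻⁶ × 85 = 223.5 MPa (compressive; the strut is trying to expand).

σ ≈ 223 MPa (compressive)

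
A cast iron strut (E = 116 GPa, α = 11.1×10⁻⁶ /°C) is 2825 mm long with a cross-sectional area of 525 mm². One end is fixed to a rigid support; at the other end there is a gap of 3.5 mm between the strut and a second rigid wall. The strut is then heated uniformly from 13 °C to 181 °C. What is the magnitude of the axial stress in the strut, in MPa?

σ ≈ 72.6 MPa (compressive)

Unrestrained expansion: δ_free = αΔT L = 11.1×10⁻⁶ × 168 × 2825 = 5.268 mm.
The gap closes (δ_free > 3.5 mm) and the wall then resists a further 5.268 − 3.5 = 1.768 mm of expansion.
So σ = E(δ_free − g)/L = 116×10³ × 1.768/2825 = 72.6 MPa.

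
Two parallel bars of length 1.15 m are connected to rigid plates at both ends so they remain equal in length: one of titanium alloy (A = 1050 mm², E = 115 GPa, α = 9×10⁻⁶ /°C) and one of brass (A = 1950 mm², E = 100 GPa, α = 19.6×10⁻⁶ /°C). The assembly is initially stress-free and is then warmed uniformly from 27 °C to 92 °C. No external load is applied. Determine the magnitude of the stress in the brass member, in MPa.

σ ≈ 26.3 MPa (compressive)

The brass has the larger α, so on heating it would change length more than the titanium alloy if both were free. The rigid plates force a common final length, so the brass is put into compression and the titanium alloy into tension, with equal and opposite forces P (no external load).
Equating the net (thermal + elastic) strains gives |α₁ − α₂|·ΔT = P·[1/(A₁E₁) + 1/(A₂E₂)].
|α₁ − α₂|·ΔT = 10.6×10⁻⁶ × 65 = 0.000689.
1/(A₁E₁) + 1/(A₂E₂) = 1/(1050×115×10³) + 1/(1950×100×10³) = 1.341×10⁻⁸ N⁻¹.
So P = 0.000689 / 1.341×10⁻⁸ = 51.38 kN.
σ_{brass} = P/A₂ = 51380/1950 = 26.35 MPa, compressive.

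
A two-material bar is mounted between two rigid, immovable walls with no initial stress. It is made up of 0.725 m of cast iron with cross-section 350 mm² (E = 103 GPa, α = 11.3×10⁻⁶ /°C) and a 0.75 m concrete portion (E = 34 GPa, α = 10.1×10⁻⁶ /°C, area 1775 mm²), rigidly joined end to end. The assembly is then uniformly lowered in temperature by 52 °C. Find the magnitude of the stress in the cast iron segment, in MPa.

σ ≈ 72 MPa (tensile)

With the walls removed the bar would change length by δ_free = Σ αᵢΔT Lᵢ = 11.3×10⁻⁶×52×725 + 10.1×10⁻⁶×52×750 = 0.8199 mm.
Since the ends are fixed, an axial force P builds up, equal in every segment, with P · Σ Lᵢ/(AᵢEᵢ) = δ_free.
The series flexibility is Σ Lᵢ/(AᵢEᵢ) = 725/(350×103×10³) + 750/(1775×34×10³) = 3.254×10⁻⁵ mm/N.
P = 0.8199 / 3.254×10⁻⁵ = 25200 N = 25.2 kN, tensile.
σ_{cast iron} = P / A = 25200 / 350 = 71.99 MPa.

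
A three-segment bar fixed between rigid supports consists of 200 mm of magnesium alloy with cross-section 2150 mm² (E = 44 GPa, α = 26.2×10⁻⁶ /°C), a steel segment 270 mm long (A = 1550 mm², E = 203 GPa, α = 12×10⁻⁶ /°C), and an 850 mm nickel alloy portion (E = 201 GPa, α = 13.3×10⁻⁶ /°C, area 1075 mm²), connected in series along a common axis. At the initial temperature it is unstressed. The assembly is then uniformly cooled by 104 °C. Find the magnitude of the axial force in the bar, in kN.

Free thermal contraction of the whole bar: Σ αᵢΔT Lᵢ = 26.2×10⁻⁶×104×200 + 12×10⁻⁶×104×270 + 13.3×10⁻⁶×104×850 = 2.058 mm.
Since the ends are fixed, an axial force P builds up, equal in every segment, with P · Σ Lᵢ/(AᵢEᵢ) = δ_free.
Σ Lᵢ/(AᵢEᵢ) = 200/(2150×44×10³) + 270/(1550×203×10³) + 850/(1075×201×10³) = 6.906×10⁻⁶ mm/N.
P = 2.058 / 6.906×10⁻⁶ = 297900 N = 297.9 kN, tensile.

P ≈ 298 kN (tensile)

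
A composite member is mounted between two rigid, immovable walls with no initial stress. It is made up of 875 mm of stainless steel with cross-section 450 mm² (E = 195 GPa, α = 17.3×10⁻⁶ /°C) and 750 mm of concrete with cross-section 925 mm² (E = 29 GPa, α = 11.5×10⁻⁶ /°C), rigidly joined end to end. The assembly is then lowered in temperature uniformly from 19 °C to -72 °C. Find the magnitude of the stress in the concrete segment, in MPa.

If the supports were absent, the total length change would be Σ αᵢΔT Lᵢ = 17.3×10⁻⁶×91×875 + 11.5×10⁻⁶×91×750 = 2.162 mm.
Since the ends are fixed, an axial force P builds up, equal in every segment, with P · Σ Lᵢ/(AᵢEᵢ) = δ_free.
Σ Lᵢ/(AᵢEᵢ) = 875/(450×195×10³) + 750/(925×29×10³) = 3.793×10⁻⁵ mm/N.
So P = 2.162 / 3.793×10⁻⁵ = 57.01 kN, tensile.
σ_{concrete} = P / A = 57010 / 925 = 61.63 MPa.

σ ≈ 61.6 MPa (tensile)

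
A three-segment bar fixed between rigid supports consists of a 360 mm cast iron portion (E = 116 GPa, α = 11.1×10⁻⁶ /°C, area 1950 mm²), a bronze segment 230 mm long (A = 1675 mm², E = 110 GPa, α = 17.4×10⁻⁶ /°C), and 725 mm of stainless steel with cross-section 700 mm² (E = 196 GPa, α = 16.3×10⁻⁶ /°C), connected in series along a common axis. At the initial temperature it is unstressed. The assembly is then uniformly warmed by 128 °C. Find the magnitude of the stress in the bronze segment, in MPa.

If the supports were absent, the total length change would be Σ αᵢΔT Lᵢ = 11.1×10⁻⁶×128×360 + 17.4×10⁻⁶×128×230 + 16.3×10⁻⁶×128×725 = 2.536 mm.
The walls prevent any net length change, so an axial force P (same in every segment) develops. Compatibility: P · Σ Lᵢ/(AᵢEᵢ) = δ_free.
Σ Lᵢ/(AᵢEᵢ) = 360/(1950×116×10³) + 230/(1675×110×10³) + 725/(700×196×10³) = 8.124×10⁻⁶ mm/N.
So P = 2.536 / 8.124×10⁻⁶ = 312.2 kN, compressive.
σ_{bronze} = P / A = 312200 / 1675 = 186.4 MPa.

σ ≈ 186 MPa (compressive)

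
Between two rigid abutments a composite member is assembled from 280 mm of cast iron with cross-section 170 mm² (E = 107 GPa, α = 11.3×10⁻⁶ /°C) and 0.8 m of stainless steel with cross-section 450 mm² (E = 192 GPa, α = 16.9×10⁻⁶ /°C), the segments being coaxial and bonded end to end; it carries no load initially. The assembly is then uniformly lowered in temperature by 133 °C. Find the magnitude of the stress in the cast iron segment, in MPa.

σ ≈ 529 MPa (tensile)

If the supports were absent, the total length change would be Σ αᵢΔT Lᵢ = 11.3×10⁻⁶×133×280 + 16.9×10⁻⁶×133×800 = 2.219 mm.
The walls prevent any net length change, so an axial force P (same in every segment) develops. Compatibility: P · Σ Lᵢ/(AᵢEᵢ) = δ_free.
The series flexibility is Σ Lᵢ/(AᵢEᵢ) = 280/(170×107×10³) + 800/(450×192×10³) = 2.465×10⁻⁵ mm/N.
Hence P = δ_free / Σ(L/AE) = 2.219/2.465×10⁻⁵ = 90.01 kN (tensile).
σ_{cast iron} = P / A = 90010 / 170 = 529.5 MPa.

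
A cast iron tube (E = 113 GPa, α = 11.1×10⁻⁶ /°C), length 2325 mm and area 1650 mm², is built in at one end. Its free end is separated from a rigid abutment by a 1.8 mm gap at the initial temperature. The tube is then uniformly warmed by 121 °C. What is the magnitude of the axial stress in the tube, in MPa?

σ ≈ 64.3 MPa (compressive)

Free thermal elongation = αΔT L = 11.1×10⁻⁶ × 121 × 2325 = 3.123 mm.
After closing the 1.8 mm clearance, 3.123 − 1.8 = 1.323 mm of expansion remains to be suppressed by the wall.
So σ = E(δ_free − g)/L = 113×10³ × 1.323/2325 = 64.29 MPa.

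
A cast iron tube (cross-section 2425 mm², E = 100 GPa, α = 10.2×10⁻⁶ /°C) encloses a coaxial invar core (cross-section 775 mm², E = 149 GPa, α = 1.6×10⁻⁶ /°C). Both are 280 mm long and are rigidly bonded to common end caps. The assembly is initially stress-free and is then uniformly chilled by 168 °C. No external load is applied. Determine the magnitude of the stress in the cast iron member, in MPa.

The cast iron has the larger α, so on cooling it would change length more than the invar if both were free. The rigid plates force a common final length, so the cast iron is put into tension and the invar into compression, with equal and opposite forces P (no external load).
Compatibility of the two members (thermal + elastic change equal): (α₁ − α₂)ΔT = P·[1/(A₁E₁) + 1/(A₂E₂)].
|α₁ − α₂|·ΔT = 8.6×10⁻⁶ × 168 = 0.001445.
1/(A₁E₁) + 1/(A₂E₂) = 1/(2425×100×10³) + 1/(775×149×10³) = 1.278×10⁻⁸ N⁻¹.
So P = 0.001445 / 1.278×10⁻⁸ = 113 kN.
σ_{cast iron} = P/A₁ = 113000/2425 = 46.61 MPa, tensile.

σ ≈ 46.6 MPa (tensile)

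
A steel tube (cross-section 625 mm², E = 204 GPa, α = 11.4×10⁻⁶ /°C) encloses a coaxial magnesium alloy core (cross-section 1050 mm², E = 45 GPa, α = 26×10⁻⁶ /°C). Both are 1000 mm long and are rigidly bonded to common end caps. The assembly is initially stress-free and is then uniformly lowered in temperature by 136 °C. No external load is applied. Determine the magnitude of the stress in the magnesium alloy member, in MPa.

σ ≈ 65.2 MPa (tensile)

Both members must finish at the same length. With the larger α, the magnesium alloy tends to over-contract; the plates restrain it, putting the magnesium alloy in tension and the steel in compression. With no external load the two internal forces are equal and opposite, magnitude P.
Compatibility of the two members (thermal + elastic change equal): (α₁ − α₂)ΔT = P·[1/(A₁E₁) + 1/(A₂E₂)].
|α₁ − α₂|·ΔT = 14.6×10⁻⁶ × 136 = 0.001986.
1/(A₁E₁) + 1/(A₂E₂) = 1/(625×204×10³) + 1/(1050×45×10³) = 2.901×10⁻⁸ N⁻¹.
So P = 0.001986 / 2.901×10⁻⁸ = 68.45 kN.
σ_{magnesium alloy} = P/A₂ = 68450/1050 = 65.19 MPa, tensile.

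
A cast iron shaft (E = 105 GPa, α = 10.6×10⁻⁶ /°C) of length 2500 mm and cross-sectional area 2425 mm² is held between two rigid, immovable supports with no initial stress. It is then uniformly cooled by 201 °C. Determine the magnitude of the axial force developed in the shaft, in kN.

Full restraint means ε = 0, so the stress is σ = EαΔT = 105×10³ × 10.6×10⁻⁶ × 201 = 223.7 MPa.
Axial force P = σA = 223.7 × 2425 = 542500 N = 542.5 kN, tensile.

P ≈ 543 kN (tensile)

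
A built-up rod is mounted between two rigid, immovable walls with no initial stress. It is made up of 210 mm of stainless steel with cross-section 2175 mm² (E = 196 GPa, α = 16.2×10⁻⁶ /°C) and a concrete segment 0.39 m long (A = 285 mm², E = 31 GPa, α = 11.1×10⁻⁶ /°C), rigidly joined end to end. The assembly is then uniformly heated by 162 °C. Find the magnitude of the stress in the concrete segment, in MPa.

Free thermal expansion of the whole bar: Σ αᵢΔT Lᵢ = 16.2×10⁻⁶×162×210 + 11.1×10⁻⁶×162×390 = 1.252 mm.
The rigid supports impose zero overall length change; the single axial force P common to all segments must satisfy P Σ Lᵢ/(AᵢEᵢ) = δ_free.
The series flexibility is Σ Lᵢ/(AᵢEᵢ) = 210/(2175×196×10³) + 390/(285×31×10³) = 4.464×10⁻⁵ mm/N.
Hence P = δ_free / Σ(L/AE) = 1.252/4.464×10⁻⁵ = 28.06 kN (compressive).
σ_{concrete} = P / A = 28060 / 285 = 98.45 MPa.

σ ≈ 98.5 MPa (compressive)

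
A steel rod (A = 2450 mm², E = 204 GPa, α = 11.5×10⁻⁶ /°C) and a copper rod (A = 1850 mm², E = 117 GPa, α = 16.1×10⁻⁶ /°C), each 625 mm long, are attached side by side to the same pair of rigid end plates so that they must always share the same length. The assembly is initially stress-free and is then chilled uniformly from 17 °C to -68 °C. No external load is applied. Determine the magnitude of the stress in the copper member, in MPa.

σ ≈ 31.9 MPa (tensile)

Both members must finish at the same length. With the larger α, the copper tends to over-contract; the plates restrain it, putting the copper in tension and the steel in compression. With no external load the two internal forces are equal and opposite, magnitude P.
Equating the net (thermal + elastic) strains gives |α₁ − α₂|·ΔT = P·[1/(A₁E₁) + 1/(A₂E₂)].
|α₁ − α₂|·ΔT = 4.6×10⁻⁶ × 85 = 0.000391.
1/(A₁E₁) + 1/(A₂E₂) = 1/(2450×204×10³) + 1/(1850×117×10³) = 6.621×10⁻⁹ N⁻¹.
So P = 0.000391 / 6.621×10⁻⁹ = 59.06 kN.
σ_{copper} = P/A₂ = 59060/1850 = 31.92 MPa, tensile.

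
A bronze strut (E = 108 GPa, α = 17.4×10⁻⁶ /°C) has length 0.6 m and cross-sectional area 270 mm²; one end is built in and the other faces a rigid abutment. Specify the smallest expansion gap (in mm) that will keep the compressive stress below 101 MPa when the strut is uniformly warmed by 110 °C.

g ≈ 0.587 mm

With no wall the strut would lengthen by αΔT L = 17.4×10⁻⁶ × 110 × 600 = 1.148 mm.
At the allowable stress the elastic shortening the wall may impose is σL/E = 101 × 600 / (108×10³) = 0.5611 mm.
So the gap has to take up the difference, g_min = δ_free − σL/E = 1.148 − 0.5611 = 0.5873 mm.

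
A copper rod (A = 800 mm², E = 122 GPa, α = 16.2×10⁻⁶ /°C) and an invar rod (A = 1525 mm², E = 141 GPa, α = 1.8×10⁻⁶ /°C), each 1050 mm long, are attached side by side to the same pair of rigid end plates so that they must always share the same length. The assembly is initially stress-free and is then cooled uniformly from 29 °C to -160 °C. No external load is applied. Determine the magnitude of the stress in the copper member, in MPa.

Both members must finish at the same length. With the larger α, the copper tends to over-contract; the plates restrain it, putting the copper in tension and the invar in compression. With no external load the two internal forces are equal and opposite, magnitude P.
Equating the net (thermal + elastic) strains gives |α₁ − α₂|·ΔT = P·[1/(A₁E₁) + 1/(A₂E₂)].
|α₁ − α₂|·ΔT = 14.4×10⁻⁶ × 189 = 0.002722.
1/(A₁E₁) + 1/(A₂E₂) = 1/(800×122×10³) + 1/(1525×141×10³) = 1.49×10⁻⁸ N⁻¹.
P = 0.002722 / 1.49×10⁻⁸ = 182700 N = 182.7 kN.
σ_{copper} = P/A₁ = 182700/800 = 228.4 MPa, tensile.

σ ≈ 228 MPa (tensile)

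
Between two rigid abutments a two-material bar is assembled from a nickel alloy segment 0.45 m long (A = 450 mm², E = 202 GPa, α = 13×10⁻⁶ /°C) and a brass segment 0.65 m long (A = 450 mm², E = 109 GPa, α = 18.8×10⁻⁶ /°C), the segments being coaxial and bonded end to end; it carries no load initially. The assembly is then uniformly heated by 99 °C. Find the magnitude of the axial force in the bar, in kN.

With the walls removed the bar would change length by δ_free = Σ αᵢΔT Lᵢ = 13×10⁻⁶×99×450 + 18.8×10⁻⁶×99×650 = 1.789 mm.
The rigid supports impose zero overall length change; the single axial force P common to all segments must satisfy P Σ Lᵢ/(AᵢEᵢ) = δ_free.
Σ Lᵢ/(AᵢEᵢ) = 450/(450×202×10³) + 650/(450×109×10³) = 1.82×10⁻⁵ mm/N.
P = 1.789 / 1.82×10⁻⁵ = 98280 N = 98.28 kN, compressive.

P ≈ 98.3 kN (compressive)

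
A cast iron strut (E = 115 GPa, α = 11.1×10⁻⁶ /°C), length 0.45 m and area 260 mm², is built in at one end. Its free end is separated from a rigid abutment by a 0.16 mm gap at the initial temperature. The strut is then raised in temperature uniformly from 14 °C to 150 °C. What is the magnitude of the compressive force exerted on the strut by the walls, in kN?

P ≈ 34.5 kN

Unrestrained expansion: δ_free = αΔT L = 11.1×10⁻⁶ × 136 × 450 = 0.6793 mm.
The gap closes (δ_free > 0.16 mm) and the wall then resists a further 0.6793 − 0.16 = 0.5193 mm of expansion.
Compatibility: PL/(AE) = 0.5193 mm, so σ = P/A = E × (0.5193/450) = 132.7 MPa.
P = σA = 132.7 × 260 = 34.51 kN.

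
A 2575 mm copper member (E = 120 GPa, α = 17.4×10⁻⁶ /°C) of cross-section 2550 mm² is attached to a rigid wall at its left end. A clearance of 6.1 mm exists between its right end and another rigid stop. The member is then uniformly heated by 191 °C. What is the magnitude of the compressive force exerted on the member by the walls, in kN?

P ≈ 292 kN

If the wall were absent the member would grow by αΔT L = 17.4×10⁻⁶ × 191 × 2575 = 8.558 mm.
The gap closes (δ_free > 6.1 mm) and the wall then resists a further 8.558 − 6.1 = 2.458 mm of expansion.
So σ = E(δ_free − g)/L = 120×10³ × 2.458/2575 = 114.5 MPa.
P = σA = 114.5 × 2550 = 292.1 kN.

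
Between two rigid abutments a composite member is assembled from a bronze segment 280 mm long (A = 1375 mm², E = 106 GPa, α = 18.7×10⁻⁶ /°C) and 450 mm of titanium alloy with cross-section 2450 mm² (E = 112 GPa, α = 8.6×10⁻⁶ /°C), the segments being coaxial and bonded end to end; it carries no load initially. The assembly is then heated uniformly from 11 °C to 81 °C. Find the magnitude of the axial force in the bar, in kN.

P ≈ 179 kN (compressive)

With the walls removed the bar would change length by δ_free = Σ αᵢΔT Lᵢ = 18.7×10⁻⁶×70×280 + 8.6×10⁻⁶×70×450 = 0.6374 mm.
The rigid supports impose zero overall length change; the single axial force P common to all segments must satisfy P Σ Lᵢ/(AᵢEᵢ) = δ_free.
The series flexibility is Σ Lᵢ/(AᵢEᵢ) = 280/(1375×106×10³) + 450/(2450×112×10³) = 3.561×10⁻⁶ mm/N.
P = 0.6374 / 3.561×10⁻⁶ = 179000 N = 179 kN, compressive.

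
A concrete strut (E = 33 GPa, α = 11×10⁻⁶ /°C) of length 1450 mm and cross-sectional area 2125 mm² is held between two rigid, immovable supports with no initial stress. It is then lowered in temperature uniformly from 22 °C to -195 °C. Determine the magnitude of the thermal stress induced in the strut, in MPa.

With length fixed, the mechanical strain must cancel the thermal strain αΔT = 11×10⁻⁶ × 217 = 2387×10⁻⁶.
σ = EαΔT = 33×10³ × 11×10⁻⁶ × 217 = 78.77 MPa (tensile; the strut is trying to contract).

σ ≈ 78.8 MPa (tensile)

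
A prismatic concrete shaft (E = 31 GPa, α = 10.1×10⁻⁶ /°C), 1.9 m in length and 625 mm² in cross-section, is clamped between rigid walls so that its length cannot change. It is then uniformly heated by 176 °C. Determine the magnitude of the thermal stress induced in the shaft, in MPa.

σ ≈ 55.1 MPa (compressive)

With length fixed, the mechanical strain must cancel the thermal strain αΔT = 10.1×10⁻⁶ × 176 = 1777.6×10⁻⁶.
σ = EαΔT = 31×10³ × 10.1×10⁻⁶ × 176 = 55.11 MPa (compressive; the shaft is trying to expand).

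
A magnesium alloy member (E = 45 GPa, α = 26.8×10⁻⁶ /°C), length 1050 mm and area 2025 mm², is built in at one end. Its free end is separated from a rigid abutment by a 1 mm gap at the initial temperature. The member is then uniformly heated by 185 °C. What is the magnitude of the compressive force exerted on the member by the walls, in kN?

Free thermal elongation = αΔT L = 26.8×10⁻⁶ × 185 × 1050 = 5.206 mm.
After closing the 1 mm clearance, 5.206 − 1 = 4.206 mm of expansion remains to be suppressed by the wall.
That suppressed elongation corresponds to σ = E·Δ/L = 45×10³ × 4.206/1050 = 180.3 MPa.
P = σA = 180.3 × 2025 = 365 kN.

P ≈ 365 kN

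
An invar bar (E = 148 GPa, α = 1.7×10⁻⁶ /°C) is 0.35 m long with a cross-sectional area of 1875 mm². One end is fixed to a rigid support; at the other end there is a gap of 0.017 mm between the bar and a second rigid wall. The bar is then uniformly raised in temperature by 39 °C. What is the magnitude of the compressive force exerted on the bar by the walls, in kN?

P ≈ 4.92 kN

If the wall were absent the bar would grow by αΔT L = 1.7×10⁻⁶ × 39 × 350 = 0.0232 mm.
This exceeds the 0.017 mm gap, so the wall pushes back. The portion of expansion that must be recovered elastically is δ_free − gap = 0.0232 − 0.017 = 0.006205 mm.
Compatibility: PL/(AE) = 0.006205 mm, so σ = P/A = E × (0.006205/350) = 2.624 MPa.
P = σA = 2.624 × 1875 = 4.92 kN.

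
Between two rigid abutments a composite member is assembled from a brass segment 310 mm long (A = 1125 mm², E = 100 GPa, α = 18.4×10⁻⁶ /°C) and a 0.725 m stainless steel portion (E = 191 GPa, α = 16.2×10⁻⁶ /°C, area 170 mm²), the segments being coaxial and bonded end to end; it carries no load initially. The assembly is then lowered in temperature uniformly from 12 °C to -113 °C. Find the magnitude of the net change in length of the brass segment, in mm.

With the walls removed the bar would change length by δ_free = Σ αᵢΔT Lᵢ = 18.4×10⁻⁶×125×310 + 16.2×10⁻⁶×125×725 = 2.181 mm.
The walls prevent any net length change, so an axial force P (same in every segment) develops. Compatibility: P · Σ Lᵢ/(AᵢEᵢ) = δ_free.
The series flexibility is Σ Lᵢ/(AᵢEᵢ) = 310/(1125×100×10³) + 725/(170×191×10³) = 2.508×10⁻⁵ mm/N.
So P = 2.181 / 2.508×10⁻⁵ = 86.95 kN, tensile.
For the brass segment, free thermal change = 18.4×10⁻⁶×125×310 = 0.713 mm and elastic change from P = 86950×310/(1125×100×10³) = 0.2396 mm; these oppose, so the net change is 0.473 mm (segment shortens).

|ΔL| ≈ 0.473 mm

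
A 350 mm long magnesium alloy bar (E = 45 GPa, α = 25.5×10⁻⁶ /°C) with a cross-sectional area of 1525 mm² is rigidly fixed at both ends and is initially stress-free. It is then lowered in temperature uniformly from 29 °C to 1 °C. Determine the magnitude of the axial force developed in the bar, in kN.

The ends cannot move, so σ = EαΔT = 45×10³ × 25.5×10⁻⁶ × 28 = 32.13 MPa.
P = AEαΔT = 1525 × 45×10³ × 25.5×10⁻⁶ × 28 = 49 kN (tensile).

P ≈ 49 kN (tensile)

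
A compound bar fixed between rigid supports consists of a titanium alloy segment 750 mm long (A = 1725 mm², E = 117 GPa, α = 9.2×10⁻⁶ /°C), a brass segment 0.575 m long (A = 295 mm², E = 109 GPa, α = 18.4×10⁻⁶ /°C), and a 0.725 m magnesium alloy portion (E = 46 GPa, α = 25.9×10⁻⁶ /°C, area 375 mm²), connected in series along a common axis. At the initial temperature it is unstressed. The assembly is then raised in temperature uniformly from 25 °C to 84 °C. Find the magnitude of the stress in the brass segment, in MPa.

If the supports were absent, the total length change would be Σ αᵢΔT Lᵢ = 9.2×10⁻⁶×59×750 + 18.4×10⁻⁶×59×575 + 25.9×10⁻⁶×59×725 = 2.139 mm.
Since the ends are fixed, an axial force P builds up, equal in every segment, with P · Σ Lᵢ/(AᵢEᵢ) = δ_free.
Σ Lᵢ/(AᵢEᵢ) = 750/(1725×117×10³) + 575/(295×109×10³) + 725/(375×46×10³) = 6.363×10⁻⁵ mm/N.
Hence P = δ_free / Σ(L/AE) = 2.139/6.363×10⁻⁵ = 33.62 kN (compressive).
σ_{brass} = P / A = 33620 / 295 = 114 MPa.

σ ≈ 114 MPa (compressive)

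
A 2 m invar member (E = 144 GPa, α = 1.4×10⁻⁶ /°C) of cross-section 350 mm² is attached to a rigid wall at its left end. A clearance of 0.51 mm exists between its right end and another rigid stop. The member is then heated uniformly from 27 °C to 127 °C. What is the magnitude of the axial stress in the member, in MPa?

σ ≈ 0 MPa

If the wall were absent the member would grow by αΔT L = 1.4×10⁻⁶ × 100 × 2000 = 0.28 mm.
This is smaller than the 0.51 mm clearance, so the member expands freely without reaching the stop — the stress is zero.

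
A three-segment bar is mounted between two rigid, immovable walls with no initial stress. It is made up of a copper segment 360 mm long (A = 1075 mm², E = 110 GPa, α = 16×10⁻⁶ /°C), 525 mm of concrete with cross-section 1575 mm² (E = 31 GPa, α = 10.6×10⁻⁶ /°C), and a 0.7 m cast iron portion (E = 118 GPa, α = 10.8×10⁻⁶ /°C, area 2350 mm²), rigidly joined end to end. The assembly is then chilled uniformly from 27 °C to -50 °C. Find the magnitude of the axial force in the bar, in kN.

P ≈ 89.1 kN (tensile)

If the supports were absent, the total length change would be Σ αᵢΔT Lᵢ = 16×10⁻⁶×77×360 + 10.6×10⁻⁶×77×525 + 10.8×10⁻⁶×77×700 = 1.454 mm.
Since the ends are fixed, an axial force P builds up, equal in every segment, with P · Σ Lᵢ/(AᵢEᵢ) = δ_free.
The series flexibility is Σ Lᵢ/(AᵢEᵢ) = 360/(1075×110×10³) + 525/(1575×31×10³) + 700/(2350×118×10³) = 1.632×10⁻⁵ mm/N.
So P = 1.454 / 1.632×10⁻⁵ = 89.09 kN, tensile.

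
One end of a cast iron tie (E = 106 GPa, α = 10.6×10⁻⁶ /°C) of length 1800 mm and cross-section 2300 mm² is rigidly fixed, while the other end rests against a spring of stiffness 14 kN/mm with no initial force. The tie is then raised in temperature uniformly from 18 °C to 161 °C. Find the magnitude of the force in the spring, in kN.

P ≈ 34.6 kN

If the spring were absent the tie would lengthen by αΔT L = 10.6×10⁻⁶ × 143 × 1800 = 2.728 mm.
Let P be the compressive force at the spring. The tie shortens elastically by PL/(AE) and the spring compresses by P/k; together these equal δ_free.
So P = δ_free / [L/(AE) + 1/k] = 2.728 / [ 1800/(2300×106×10³) + 1/(14×10³) ].
P = 2.728 / 7.881×10⁻⁵ = 34620 N.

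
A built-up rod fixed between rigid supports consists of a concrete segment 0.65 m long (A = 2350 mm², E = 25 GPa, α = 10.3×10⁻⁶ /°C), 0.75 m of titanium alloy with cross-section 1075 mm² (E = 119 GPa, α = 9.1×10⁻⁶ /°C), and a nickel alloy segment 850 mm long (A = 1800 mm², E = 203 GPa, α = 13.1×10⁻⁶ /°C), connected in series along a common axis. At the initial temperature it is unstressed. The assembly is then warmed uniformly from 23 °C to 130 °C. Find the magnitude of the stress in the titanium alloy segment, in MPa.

σ ≈ 127 MPa (compressive)

Free thermal expansion of the whole bar: Σ αᵢΔT Lᵢ = 10.3×10⁻⁶×107×650 + 9.1×10⁻⁶×107×750 + 13.1×10⁻⁶×107×850 = 2.638 mm.
The walls prevent any net length change, so an axial force P (same in every segment) develops. Compatibility: P · Σ Lᵢ/(AᵢEᵢ) = δ_free.
Σ Lᵢ/(AᵢEᵢ) = 650/(2350×25×10³) + 750/(1075×119×10³) + 850/(1800×203×10³) = 1.925×10⁻⁵ mm/N.
Hence P = δ_free / Σ(L/AE) = 2.638/1.925×10⁻⁵ = 137 kN (compressive).
σ_{titanium alloy} = P / A = 137000 / 1075 = 127.5 MPa.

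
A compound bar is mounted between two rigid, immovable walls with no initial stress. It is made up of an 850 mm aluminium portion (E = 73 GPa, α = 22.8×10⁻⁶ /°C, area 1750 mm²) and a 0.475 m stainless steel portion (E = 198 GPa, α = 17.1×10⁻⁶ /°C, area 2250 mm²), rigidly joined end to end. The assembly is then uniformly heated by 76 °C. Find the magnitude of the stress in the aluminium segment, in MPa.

If the supports were absent, the total length change would be Σ αᵢΔT Lᵢ = 22.8×10⁻⁶×76×850 + 17.1×10⁻⁶×76×475 = 2.09 mm.
The rigid supports impose zero overall length change; the single axial force P common to all segments must satisfy P Σ Lᵢ/(AᵢEᵢ) = δ_free.
The series flexibility is Σ Lᵢ/(AᵢEᵢ) = 850/(1750×73×10³) + 475/(2250×198×10³) = 7.72×10⁻⁶ mm/N.
Hence P = δ_free / Σ(L/AE) = 2.09/7.72×10⁻⁶ = 270.8 kN (compressive).
σ_{aluminium} = P / A = 270800 / 1750 = 154.7 MPa.

σ ≈ 155 MPa (compressive)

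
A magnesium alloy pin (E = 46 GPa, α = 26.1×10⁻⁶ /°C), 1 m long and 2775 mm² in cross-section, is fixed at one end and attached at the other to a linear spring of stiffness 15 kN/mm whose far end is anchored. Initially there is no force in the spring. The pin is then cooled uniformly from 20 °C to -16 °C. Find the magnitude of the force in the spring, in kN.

P ≈ 12.6 kN

Free thermal contraction: δ_free = αΔT L = 26.1×10⁻⁶ × 36 × 1000 = 0.9396 mm.
Let P be the tensile force in the spring. The pin extends elastically by PL/(AE) and the spring stretches by P/k; together these equal δ_free.
So P = δ_free / [L/(AE) + 1/k] = 0.9396 / [ 1000/(2775×46×10³) + 1/(15×10³) ].
P = 0.9396 / 7.45×10⁻⁵ = 12610 N.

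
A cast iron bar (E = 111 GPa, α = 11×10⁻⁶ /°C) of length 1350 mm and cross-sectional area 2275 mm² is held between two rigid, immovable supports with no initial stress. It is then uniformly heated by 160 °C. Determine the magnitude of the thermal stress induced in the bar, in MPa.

The supports are rigid, so the total axial strain is zero. The restrained thermal strain is ε = αΔT = 11×10⁻⁶ × 160 = 1760×10⁻⁶.
The stress required to suppress this strain is σ = Eε = 111×10³ × 1760×10⁻⁶ = 195.4 MPa, compressive since the bar is trying to expand.

σ ≈ 195 MPa (compressive)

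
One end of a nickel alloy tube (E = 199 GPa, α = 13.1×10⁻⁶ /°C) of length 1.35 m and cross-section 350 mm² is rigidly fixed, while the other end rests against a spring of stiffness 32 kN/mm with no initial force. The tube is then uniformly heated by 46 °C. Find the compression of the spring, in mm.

Free thermal expansion: δ_free = αΔT L = 13.1×10⁻⁶ × 46 × 1350 = 0.8135 mm.
With a force P in the spring, the elastic change of the tube is PL/(AE) and that of the spring is P/k; compatibility requires their sum to equal δ_free.
P [ L/(AE) + 1/k ] = δ_free → P [ 1350/(350×199×10³) + 1/(32×10³) ] = 0.8135.
P = 0.8135 / 5.063×10⁻⁵ = 16070 N.
Spring compression = P/k = 16070/(32×10³) = 0.5021 mm.

δ ≈ 0.502 mm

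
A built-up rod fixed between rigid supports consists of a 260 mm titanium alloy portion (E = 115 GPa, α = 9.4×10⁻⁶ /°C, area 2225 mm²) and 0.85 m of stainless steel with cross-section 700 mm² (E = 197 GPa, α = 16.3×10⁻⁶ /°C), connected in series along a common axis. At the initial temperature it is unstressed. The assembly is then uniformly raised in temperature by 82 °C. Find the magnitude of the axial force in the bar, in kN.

If the supports were absent, the total length change would be Σ αᵢΔT Lᵢ = 9.4×10⁻⁶×82×260 + 16.3×10⁻⁶×82×850 = 1.337 mm.
The walls prevent any net length change, so an axial force P (same in every segment) develops. Compatibility: P · Σ Lᵢ/(AᵢEᵢ) = δ_free.
Σ Lᵢ/(AᵢEᵢ) = 260/(2225×115×10³) + 850/(700×197×10³) = 7.18×10⁻⁶ mm/N.
So P = 1.337 / 7.18×10⁻⁶ = 186.1 kN, compressive.

P ≈ 186 kN (compressive)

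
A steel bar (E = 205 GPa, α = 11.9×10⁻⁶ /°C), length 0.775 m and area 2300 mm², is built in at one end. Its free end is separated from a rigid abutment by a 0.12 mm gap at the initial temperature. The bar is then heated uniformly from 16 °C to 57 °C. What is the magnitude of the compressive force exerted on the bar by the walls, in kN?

P ≈ 157 kN

Unrestrained expansion: δ_free = αΔT L = 11.9×10⁻⁶ × 41 × 775 = 0.3781 mm.
This exceeds the 0.12 mm gap, so the wall pushes back. The portion of expansion that must be recovered elastically is δ_free − gap = 0.3781 − 0.12 = 0.2581 mm.
That suppressed elongation corresponds to σ = E·Δ/L = 205×10³ × 0.2581/775 = 68.28 MPa.
Force on the wall = σA = 68.28 × 2300 mm² = 157 kN.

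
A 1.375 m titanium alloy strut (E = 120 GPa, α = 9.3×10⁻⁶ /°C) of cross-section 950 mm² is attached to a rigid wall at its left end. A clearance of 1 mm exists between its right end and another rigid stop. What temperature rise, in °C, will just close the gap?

ΔT ≈ 78.2 °C

Contact occurs when the free expansion equals the gap: αΔT L = 1 mm.
ΔT = 1 / (9.3×10⁻⁶ × 1375) = 78.2 °C.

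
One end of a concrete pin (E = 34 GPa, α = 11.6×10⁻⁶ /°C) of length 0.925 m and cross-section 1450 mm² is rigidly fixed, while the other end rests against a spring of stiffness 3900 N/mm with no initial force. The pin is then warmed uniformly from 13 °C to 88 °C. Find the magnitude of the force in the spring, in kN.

Free thermal expansion: δ_free = αΔT L = 11.6×10⁻⁶ × 75 × 925 = 0.8047 mm.
With a force P in the spring, the elastic change of the pin is PL/(AE) and that of the spring is P/k; compatibility requires their sum to equal δ_free.
So P = δ_free / [L/(AE) + 1/k] = 0.8047 / [ 925/(1450×34×10³) + 1/(3900) ].
P = 0.8047 / 0.0002752 = 2925 N.

P ≈ 2.92 kN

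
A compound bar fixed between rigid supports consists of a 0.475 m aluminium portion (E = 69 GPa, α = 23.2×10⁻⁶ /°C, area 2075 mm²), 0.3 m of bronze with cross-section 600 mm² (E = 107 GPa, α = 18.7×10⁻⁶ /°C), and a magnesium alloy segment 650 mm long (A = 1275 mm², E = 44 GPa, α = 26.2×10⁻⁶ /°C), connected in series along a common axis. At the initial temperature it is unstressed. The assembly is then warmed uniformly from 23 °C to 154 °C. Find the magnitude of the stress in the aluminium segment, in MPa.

σ ≈ 109 MPa (compressive)

If the supports were absent, the total length change would be Σ αᵢΔT Lᵢ = 23.2×10⁻⁶×131×475 + 18.7×10⁻⁶×131×300 + 26.2×10⁻⁶×131×650 = 4.409 mm.
The rigid supports impose zero overall length change; the single axial force P common to all segments must satisfy P Σ Lᵢ/(AᵢEᵢ) = δ_free.
Σ Lᵢ/(AᵢEᵢ) = 475/(2075×69×10³) + 300/(600×107×10³) + 650/(1275×44×10³) = 1.958×10⁻⁵ mm/N.
So P = 4.409 / 1.958×10⁻⁵ = 225.2 kN, compressive.
σ_{aluminium} = P / A = 225200 / 2075 = 108.5 MPa.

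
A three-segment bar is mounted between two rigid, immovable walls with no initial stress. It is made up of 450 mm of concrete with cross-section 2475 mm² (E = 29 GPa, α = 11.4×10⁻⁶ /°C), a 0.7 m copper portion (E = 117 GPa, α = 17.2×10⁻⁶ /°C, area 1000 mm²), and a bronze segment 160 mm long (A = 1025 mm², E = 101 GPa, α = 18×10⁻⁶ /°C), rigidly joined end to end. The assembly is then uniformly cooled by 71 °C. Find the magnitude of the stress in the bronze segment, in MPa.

Free thermal contraction of the whole bar: Σ αᵢΔT Lᵢ = 11.4×10⁻⁶×71×450 + 17.2×10⁻⁶×71×700 + 18×10⁻⁶×71×160 = 1.424 mm.
The rigid supports impose zero overall length change; the single axial force P common to all segments must satisfy P Σ Lᵢ/(AᵢEᵢ) = δ_free.
The series flexibility is Σ Lᵢ/(AᵢEᵢ) = 450/(2475×29×10³) + 700/(1000×117×10³) + 160/(1025×101×10³) = 1.38×10⁻⁵ mm/N.
Hence P = δ_free / Σ(L/AE) = 1.424/1.38×10⁻⁵ = 103.2 kN (tensile).
σ_{bronze} = P / A = 103200 / 1025 = 100.7 MPa.

σ ≈ 101 MPa (tensile)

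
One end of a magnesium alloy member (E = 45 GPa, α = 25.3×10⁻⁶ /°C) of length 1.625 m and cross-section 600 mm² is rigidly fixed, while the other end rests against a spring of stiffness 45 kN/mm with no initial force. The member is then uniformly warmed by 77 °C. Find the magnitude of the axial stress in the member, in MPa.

Free thermal expansion: δ_free = αΔT L = 25.3×10⁻⁶ × 77 × 1625 = 3.166 mm.
Let P be the compressive force at the spring. The member shortens elastically by PL/(AE) and the spring compresses by P/k; together these equal δ_free.
P [ L/(AE) + 1/k ] = δ_free → P [ 1625/(600×45×10³) + 1/(45×10³) ] = 3.166.
P = 3.166 / 8.241×10⁻⁵ = 38410 N.
σ = P/A = 38410/600 = 64.02 MPa.

σ ≈ 64 MPa (compressive)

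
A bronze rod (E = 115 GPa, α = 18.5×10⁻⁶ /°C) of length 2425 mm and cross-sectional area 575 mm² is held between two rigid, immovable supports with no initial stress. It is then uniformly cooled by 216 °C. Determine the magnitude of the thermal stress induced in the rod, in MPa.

The supports are rigid, so the total axial strain is zero. The restrained thermal strain is ε = αΔT = 18.5×10⁻⁶ × 216 = 3996×10⁻⁶.
σ = EαΔT = 115×10³ × 18.5×10⁻⁶ × 216 = 459.5 MPa (tensile; the rod is trying to contract).

σ ≈ 460 MPa (tensile)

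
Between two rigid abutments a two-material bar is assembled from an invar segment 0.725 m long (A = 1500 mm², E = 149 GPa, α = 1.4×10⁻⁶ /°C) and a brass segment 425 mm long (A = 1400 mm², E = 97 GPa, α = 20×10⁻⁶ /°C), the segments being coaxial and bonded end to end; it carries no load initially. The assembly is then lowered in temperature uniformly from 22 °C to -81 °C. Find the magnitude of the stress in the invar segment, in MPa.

σ ≈ 103 MPa (tensile)

With the walls removed the bar would change length by δ_free = Σ αᵢΔT Lᵢ = 1.4×10⁻⁶×103×725 + 20×10⁻⁶×103×425 = 0.98 mm.
The rigid supports impose zero overall length change; the single axial force P common to all segments must satisfy P Σ Lᵢ/(AᵢEᵢ) = δ_free.
Σ Lᵢ/(AᵢEᵢ) = 725/(1500×149×10³) + 425/(1400×97×10³) = 6.373×10⁻⁶ mm/N.
Hence P = δ_free / Σ(L/AE) = 0.98/6.373×10⁻⁶ = 153.8 kN (tensile).
σ_{invar} = P / A = 153800 / 1500 = 102.5 MPa.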